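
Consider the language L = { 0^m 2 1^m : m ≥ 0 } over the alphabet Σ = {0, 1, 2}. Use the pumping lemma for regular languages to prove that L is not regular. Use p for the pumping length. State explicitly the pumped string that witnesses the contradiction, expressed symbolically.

0^{p+k} 2 1^p

Toward a contradiction, assume L is regular with pumping length p.
Take w = 0^p 2 1^p ∈ L with |w| = 2p+1 ≥ p.
Write w = xyz as guaranteed by the lemma, with |xy| ≤ p and y is nonempty.
Because |xy| ≤ p and w begins with p copies of 0, we have y = 0^k with 1 ≤ k ≤ p.
Pump with i = 2: xy^2z = 0^{p+k} 2 1^p, which would require p+k = p. But k ≥ 1, so xy^2z ∉ L.
This contradicts the pumping lemma, so L is not regular.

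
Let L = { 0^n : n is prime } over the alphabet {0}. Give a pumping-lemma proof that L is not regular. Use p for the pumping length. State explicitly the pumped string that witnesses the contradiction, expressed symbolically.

Toward a contradiction, assume L is regular with pumping length p.
Let q be a prime with q ≥ p+2 (infinitely many primes exist), and take w = 0^q ∈ L with |w| = q ≥ p.
The pumping lemma gives a decomposition w = xyz where |xy| ≤ p and |y| ≥ 1.
Then y = 0^k for some k with 1 ≤ k ≤ p.
Since 1 ≤ k ≤ p, |xz| = q-k. Pump with i = q+1: |xy^{q+1}z| = (q-k)+(q+1)k = q+qk = q(1+k), which is composite (both factors ≥ 2). So xy^{q+1}z = 0^{q(1+k)} ∉ L.
This contradicts the pumping lemma, so L is not regular.

0^{q(1+k)}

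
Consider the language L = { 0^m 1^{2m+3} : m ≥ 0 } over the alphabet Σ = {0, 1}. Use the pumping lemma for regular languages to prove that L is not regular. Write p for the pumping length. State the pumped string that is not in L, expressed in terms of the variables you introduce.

Suppose for contradiction that L is regular, and let p be the pumping length.
Choose w = 0^p 1^{2p+3}, which is in L with |w| = 3p+3 ≥ p.
By the pumping lemma, w = xyz with |xy| ≤ p and |y| ≥ 1.
The first p characters of w are 0's, so xy (and hence y) consists only of 0's. Write y = 0^k, 1 ≤ k ≤ p.
Pump with i = 2: xy^2z = 0^{p+k} 1^{2p+3}. For this to lie in L we would need 2p+3 = 2(p+k)+3, which forces k = 0. But k ≥ 1, so xy^2z ∉ L.
Contradiction. Therefore L is not regular.

0^{p+k} 1^{2p+3}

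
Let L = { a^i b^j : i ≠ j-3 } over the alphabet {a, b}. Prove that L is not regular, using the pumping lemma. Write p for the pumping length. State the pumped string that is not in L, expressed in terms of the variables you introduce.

Assume L is regular; let p be its pumping constant.
Choose w = a^p b^{p+p!+3}. Since p ≠ (p+p!+3)-3 = p+p!, w ∈ L; and |w| ≥ p.
By the pumping lemma, w = xyz with |xy| ≤ p and |y| ≥ 1.
Because |xy| ≤ p and w begins with p copies of a, we have y = a^k with 1 ≤ k ≤ p.
Since 1 ≤ k ≤ p, k divides p!; set t = 1 + p!/k. Then xy^t z has p + (p!/k)·k = p + p! copies of a. Now the a-count is p+p! and (b-count)-3 = (p+p!+3)-3 = p+p!, so i ≠ j-3 fails. So xy^t z = a^{p+p!} b^{p+p!+3} ∉ L.
Contradiction. Therefore L is not regular.

a^{p+p!} b^{p+p!+3}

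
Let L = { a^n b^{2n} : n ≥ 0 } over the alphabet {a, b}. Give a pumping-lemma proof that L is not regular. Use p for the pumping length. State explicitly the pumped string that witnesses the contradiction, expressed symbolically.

Assume L is regular; let p be its pumping constant.
Let w = a^p b^{2p} ∈ L; note |w| = 3p ≥ p.
The pumping lemma gives a decomposition w = xyz where |xy| ≤ p and |y| ≥ 1.
Because |xy| ≤ p and w begins with p copies of a, we have y = a^k with 1 ≤ k ≤ p.
Pump with i = 2: xy^2z = a^{p+k} b^{2p}. For this to lie in L we would need 2p = 2(p+k), which forces k = 0. But k ≥ 1, so xy^2z ∉ L.
Contradiction. Therefore L is not regular.

a^{p+k} b^{2p}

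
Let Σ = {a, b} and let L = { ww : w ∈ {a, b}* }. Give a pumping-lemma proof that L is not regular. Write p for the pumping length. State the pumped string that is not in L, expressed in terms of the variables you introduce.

a^{p+k} b^p a^p b^p

Assume L is regular. Let p be the pumping length given by the pumping lemma.
Take w = a^p b^p a^p b^p = uu where u = a^pb^p; then w ∈ L and |w| = 4p ≥ p.
The pumping lemma gives a decomposition w = xyz where |xy| ≤ p and |y| ≥ 1.
Since the first p symbols of w are all a's and |xy| ≤ p, y lies entirely in the leading a-block: y = a^k for some k with 1 ≤ k ≤ p.
Pump with i = 2: xy^2z = a^{p+k} b^p a^p b^p, of length 4p+k. Suppose this equals vv. The string starts with a and ends with b, so v does too; thus the boundary between the two copies of v is a b→a transition. There is exactly one such transition, at position 2p+k, so |v| = 2p+k and |vv| = 4p+2k ≠ 4p+k since k ≥ 1. So xy^2z ∉ L.
Contradiction. Therefore L is not regular.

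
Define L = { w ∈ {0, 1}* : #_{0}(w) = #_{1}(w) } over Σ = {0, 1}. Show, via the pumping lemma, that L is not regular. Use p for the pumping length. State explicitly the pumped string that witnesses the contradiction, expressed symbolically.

Suppose for contradiction that L is regular, and let p be the pumping length.
Choose w = 0^p 1^p ∈ L with |w| = 2p ≥ p.
Write w = xyz as guaranteed by the lemma, with |xy| ≤ p and y is nonempty.
The first p characters of w are 0's, so xy (and hence y) consists only of 0's. Write y = 0^k, 1 ≤ k ≤ p.
Pump with i = 2: xy^2z = 0^{p+k} 1^p has p+k occurrences of 0 but only p of 1. Since k ≥ 1 the counts differ, so xy^2z ∉ L.
This contradicts the pumping lemma, so L is not regular.

0^{p+k} 1^p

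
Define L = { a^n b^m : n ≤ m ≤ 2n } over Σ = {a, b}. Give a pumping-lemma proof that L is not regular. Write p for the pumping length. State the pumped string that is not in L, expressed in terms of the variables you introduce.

Assume L is regular. Let p be the pumping length given by the pumping lemma.
Take w = a^p b^p ∈ L (since p ≤ p ≤ 2p), with |w| = 2p ≥ p.
The pumping lemma gives a decomposition w = xyz where |xy| ≤ p and |y| > 0.
Because |xy| ≤ p and w begins with p copies of a, we have y = a^k with 1 ≤ k ≤ p.
Pump with i = 2: xy^2z = a^{p+k} b^p. Now n = p+k > p = m, so the condition n ≤ m fails. Thus xy^2z ∉ L.
Contradiction. Therefore L is not regular.

a^{p+k} b^p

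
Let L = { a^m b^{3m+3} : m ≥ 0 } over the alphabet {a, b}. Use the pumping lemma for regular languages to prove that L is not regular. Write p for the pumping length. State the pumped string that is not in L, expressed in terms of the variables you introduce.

a^{p+k} b^{3p+3}

Suppose for contradiction that L is regular, and let p be the pumping length.
Take w = a^p b^{3p+3}. Then w ∈ L and |w| = 4p+3 ≥ p.
By the pumping lemma, w = xyz with |xy| ≤ p and |y| ≥ 1.
Because |xy| ≤ p and w begins with p copies of a, we have y = a^k with 1 ≤ k ≤ p.
Pump with i = 2: xy^2z = a^{p+k} b^{3p+3}. For this to lie in L we would need 3p+3 = 3(p+k)+3, which forces k = 0. But k ≥ 1, so xy^2z ∉ L.
This contradicts the pumping lemma, so L is not regular.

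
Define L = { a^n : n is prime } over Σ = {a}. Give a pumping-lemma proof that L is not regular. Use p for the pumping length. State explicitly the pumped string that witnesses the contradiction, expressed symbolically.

a^{q(1+k)}

Toward a contradiction, assume L is regular with pumping length p.
Let q be a prime with q ≥ p+2 (infinitely many primes exist), and take w = a^q ∈ L with |w| = q ≥ p.
The pumping lemma gives a decomposition w = xyz where |xy| ≤ p and |y| ≥ 1.
Then y = a^k for some k with 1 ≤ k ≤ p.
Since 1 ≤ k ≤ p, |xz| = q-k. Pump with i = q+1: |xy^{q+1}z| = (q-k)+(q+1)k = q+qk = q(1+k), which is composite (both factors ≥ 2). So xy^{q+1}z = a^{q(1+k)} ∉ L.
Contradiction. Therefore L is not regular.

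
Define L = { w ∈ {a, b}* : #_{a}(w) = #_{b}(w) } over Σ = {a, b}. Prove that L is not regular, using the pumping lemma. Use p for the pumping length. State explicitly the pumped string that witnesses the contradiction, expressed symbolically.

a^{p+k} b^p

Suppose for contradiction that L is regular, and let p be the pumping length.
Choose w = a^p b^p ∈ L with |w| = 2p ≥ p.
Write w = xyz as guaranteed by the lemma, with |xy| ≤ p and |y| > 0.
Because |xy| ≤ p and w begins with p copies of a, we have y = a^k with 1 ≤ k ≤ p.
Pump with i = 2: xy^2z = a^{p+k} b^p has p+k occurrences of a but only p of b. Since k ≥ 1 the counts differ, so xy^2z ∉ L.
This contradicts the pumping lemma, so L is not regular.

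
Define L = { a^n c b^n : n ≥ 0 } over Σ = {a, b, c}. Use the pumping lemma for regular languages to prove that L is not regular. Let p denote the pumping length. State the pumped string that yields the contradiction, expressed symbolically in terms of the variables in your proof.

Suppose for contradiction that L is regular, and let p be the pumping length.
Take w = a^p c b^p ∈ L with |w| = 2p+1 ≥ p.
The pumping lemma gives a decomposition w = xyz where |xy| ≤ p and y is nonempty.
Since the first p symbols of w are all a's and |xy| ≤ p, y lies entirely in the leading a-block: y = a^k for some k with 1 ≤ k ≤ p.
Pump with i = 2: xy^2z = a^{p+k} c b^p, which would require p+k = p. But k ≥ 1, so xy^2z ∉ L.
This contradicts the pumping lemma, so L is not regular.

a^{p+k} c b^p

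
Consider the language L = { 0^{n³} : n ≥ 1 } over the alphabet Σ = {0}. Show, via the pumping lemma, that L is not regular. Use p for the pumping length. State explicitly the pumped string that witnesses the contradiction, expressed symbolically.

Assume L is regular; let p be its pumping constant.
Take w = 0^{p³} ∈ L with |w| = p³ ≥ p.
The pumping lemma gives a decomposition w = xyz where |xy| ≤ p and |y| ≥ 1.
Then y = 0^k for some k with 1 ≤ k ≤ p.
Pump with i = 2: xy^2z = 0^{p³+k}. Since 1 ≤ k ≤ p, p³ < p³+k ≤ p³+p < p³+3p²+3p+1 = (p+1)³, so p³+k is not a perfect cube. So xy^2z ∉ L.
This contradicts the pumping lemma, so L is not regular.

0^{p³+k}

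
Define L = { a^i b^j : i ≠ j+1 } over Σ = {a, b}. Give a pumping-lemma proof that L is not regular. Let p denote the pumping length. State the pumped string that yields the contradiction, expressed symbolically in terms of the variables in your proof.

Assume L is regular; let p be its pumping constant.
Choose w = a^p b^{p+p!-1}. Since p ≠ (p+p!-1)+1 = p+p!, w ∈ L; and |w| ≥ p.
The pumping lemma gives a decomposition w = xyz where |xy| ≤ p and |y| ≥ 1.
Since the first p symbols of w are all a's and |xy| ≤ p, y lies entirely in the leading a-block: y = a^k for some k with 1 ≤ k ≤ p.
Since 1 ≤ k ≤ p, k divides p!; set t = 1 + p!/k. Then xy^t z has p + (p!/k)·k = p + p! copies of a. Now the a-count is p+p! and (b-count)+1 = (p+p!-1)+1 = p+p!, so i ≠ j+1 fails. So xy^t z = a^{p+p!} b^{p+p!-1} ∉ L.
Contradiction. Therefore L is not regular.

a^{p+p!} b^{p+p!-1}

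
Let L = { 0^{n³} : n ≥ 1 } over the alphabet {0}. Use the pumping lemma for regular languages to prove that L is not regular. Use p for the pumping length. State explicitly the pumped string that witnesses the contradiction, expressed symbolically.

0^{p³+k}

Toward a contradiction, assume L is regular with pumping length p.
Take w = 0^{p³} ∈ L with |w| = p³ ≥ p.
The pumping lemma gives a decomposition w = xyz where |xy| ≤ p and |y| > 0.
Then y = 0^k for some k with 1 ≤ k ≤ p.
Pump with i = 2: xy^2z = 0^{p³+k}. Since 1 ≤ k ≤ p, p³ < p³+k ≤ p³+p < p³+3p²+3p+1 = (p+1)³, so p³+k is not a perfect cube. So xy^2z ∉ L.
This contradicts the pumping lemma, so L is not regular.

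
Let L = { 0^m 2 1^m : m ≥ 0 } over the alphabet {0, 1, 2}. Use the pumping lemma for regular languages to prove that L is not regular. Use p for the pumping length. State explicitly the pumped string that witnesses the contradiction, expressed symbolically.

Assume L is regular. Let p be the pumping length given by the pumping lemma.
Take w = 0^p 2 1^p ∈ L with |w| = 2p+1 ≥ p.
Write w = xyz as guaranteed by the lemma, with |xy| ≤ p and y is nonempty.
Because |xy| ≤ p and w begins with p copies of 0, we have y = 0^k with 1 ≤ k ≤ p.
Pump with i = 2: xy^2z = 0^{p+k} 2 1^p, which would require p+k = p. But k ≥ 1, so xy^2z ∉ L.
This contradicts the pumping lemma, so L is not regular.

0^{p+k} 2 1^p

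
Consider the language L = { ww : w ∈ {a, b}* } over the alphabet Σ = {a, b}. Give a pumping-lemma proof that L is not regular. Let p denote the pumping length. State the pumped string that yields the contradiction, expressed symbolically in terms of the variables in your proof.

Assume L is regular; let p be its pumping constant.
Take w = a^p b^p a^p b^p = uu where u = a^pb^p; then w ∈ L and |w| = 4p ≥ p.
The pumping lemma gives a decomposition w = xyz where |xy| ≤ p and y is nonempty.
Since the first p symbols of w are all a's and |xy| ≤ p, y lies entirely in the leading a-block: y = a^k for some k with 1 ≤ k ≤ p.
Pump with i = 2: xy^2z = a^{p+k} b^p a^p b^p, of length 4p+k. Suppose this equals vv. The string starts with a and ends with b, so v does too; thus the boundary between the two copies of v is a b→a transition. There is exactly one such transition, at position 2p+k, so |v| = 2p+k and |vv| = 4p+2k ≠ 4p+k since k ≥ 1. So xy^2z ∉ L.
Contradiction. Therefore L is not regular.

a^{p+k} b^p a^p b^p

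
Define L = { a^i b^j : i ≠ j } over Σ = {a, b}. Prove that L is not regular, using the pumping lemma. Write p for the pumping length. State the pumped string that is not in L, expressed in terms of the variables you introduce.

Toward a contradiction, assume L is regular with pumping length p.
Choose w = a^p b^{p+p!}. Since p ≠ p+p!, w ∈ L; and |w| ≥ p.
By the pumping lemma, w = xyz with |xy| ≤ p and y is nonempty.
Since the first p symbols of w are all a's and |xy| ≤ p, y lies entirely in the leading a-block: y = a^k for some k with 1 ≤ k ≤ p.
Since 1 ≤ k ≤ p, k divides p!; set t = 1 + p!/k. Then xy^t z has p + (p!/k)·k = p + p! copies of a. Now the a-count equals the b-count, so i ≠ j fails. So xy^t z = a^{p+p!} b^{p+p!} ∉ L.
This contradicts the pumping lemma, so L is not regular.

a^{p+p!} b^{p+p!}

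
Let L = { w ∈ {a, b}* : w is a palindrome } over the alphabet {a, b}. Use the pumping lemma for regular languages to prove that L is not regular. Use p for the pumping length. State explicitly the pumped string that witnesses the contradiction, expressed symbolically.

a^{p+k} b a^p

Toward a contradiction, assume L is regular with pumping length p.
Take w = a^p b a^p, a palindrome of length 2p+1 ≥ p.
By the pumping lemma, w = xyz with |xy| ≤ p and |y| ≥ 1.
Because |xy| ≤ p and w begins with p copies of a, we have y = a^k with 1 ≤ k ≤ p.
Pump with i = 2: xy^2z = a^{p+k} b a^p. Its reverse is a^p b a^{p+k}, which differs from xy^2z since k ≥ 1. So xy^2z is not a palindrome and xy^2z ∉ L.
This is a contradiction; hence L is not regular.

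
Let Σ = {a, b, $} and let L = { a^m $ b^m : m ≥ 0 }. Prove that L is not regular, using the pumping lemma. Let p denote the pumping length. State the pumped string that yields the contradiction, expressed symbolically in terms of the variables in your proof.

a^{p+k} $ b^p

Assume L is regular. Let p be the pumping length given by the pumping lemma.
Take w = a^p $ b^p ∈ L with |w| = 2p+1 ≥ p.
Write w = xyz as guaranteed by the lemma, with |xy| ≤ p and |y| > 0.
Because |xy| ≤ p and w begins with p copies of a, we have y = a^k with 1 ≤ k ≤ p.
Pump with i = 2: xy^2z = a^{p+k} $ b^p, which would require p+k = p. But k ≥ 1, so xy^2z ∉ L.
This is a contradiction; hence L is not regular.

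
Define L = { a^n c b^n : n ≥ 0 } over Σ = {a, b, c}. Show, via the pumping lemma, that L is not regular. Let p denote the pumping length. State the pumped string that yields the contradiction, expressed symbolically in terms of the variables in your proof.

a^{p+k} c b^p

Assume L is regular. Let p be the pumping length given by the pumping lemma.
Take w = a^p c b^p ∈ L with |w| = 2p+1 ≥ p.
By the pumping lemma, w = xyz with |xy| ≤ p and y is nonempty.
Since the first p symbols of w are all a's and |xy| ≤ p, y lies entirely in the leading a-block: y = a^k for some k with 1 ≤ k ≤ p.
Pump with i = 2: xy^2z = a^{p+k} c b^p, which would require p+k = p. But k ≥ 1, so xy^2z ∉ L.
This is a contradiction; hence L is not regular.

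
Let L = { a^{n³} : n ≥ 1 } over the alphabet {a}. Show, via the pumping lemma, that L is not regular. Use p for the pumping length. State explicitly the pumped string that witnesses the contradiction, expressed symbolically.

Suppose for contradiction that L is regular, and let p be the pumping length.
Take w = a^{p³} ∈ L with |w| = p³ ≥ p.
Write w = xyz as guaranteed by the lemma, with |xy| ≤ p and y is nonempty.
Then y = a^k for some k with 1 ≤ k ≤ p.
Pump with i = 2: xy^2z = a^{p³+k}. Since 1 ≤ k ≤ p, p³ < p³+k ≤ p³+p < p³+3p²+3p+1 = (p+1)³, so p³+k is not a perfect cube. So xy^2z ∉ L.
This is a contradiction; hence L is not regular.

a^{p³+k}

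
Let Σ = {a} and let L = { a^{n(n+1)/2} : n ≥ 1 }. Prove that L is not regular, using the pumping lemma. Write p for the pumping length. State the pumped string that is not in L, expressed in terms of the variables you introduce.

a^{p(p+1)/2+k}

Toward a contradiction, assume L is regular with pumping length p.
Take w = a^{p(p+1)/2} ∈ L with |w| = p(p+1)/2 ≥ p.
By the pumping lemma, w = xyz with |xy| ≤ p and |y| ≥ 1.
Then y = a^k for some k with 1 ≤ k ≤ p.
Pump with i = 2: xy^2z = a^{p(p+1)/2+k}. Since 1 ≤ k ≤ p, p(p+1)/2 < p(p+1)/2+k ≤ p(p+1)/2+p < (p+1)(p+2)/2, so p(p+1)/2+k is strictly between consecutive triangular numbers. So xy^2z ∉ L.
This contradicts the pumping lemma, so L is not regular.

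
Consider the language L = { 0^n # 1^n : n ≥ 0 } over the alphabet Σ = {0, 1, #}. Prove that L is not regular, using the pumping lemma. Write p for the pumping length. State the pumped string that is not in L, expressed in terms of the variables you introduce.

Assume L is regular. Let p be the pumping length given by the pumping lemma.
Take w = 0^p # 1^p ∈ L with |w| = 2p+1 ≥ p.
The pumping lemma gives a decomposition w = xyz where |xy| ≤ p and |y| ≥ 1.
The first p characters of w are 0's, so xy (and hence y) consists only of 0's. Write y = 0^k, 1 ≤ k ≤ p.
Pump with i = 2: xy^2z = 0^{p+k} # 1^p, which would require p+k = p. But k ≥ 1, so xy^2z ∉ L.
This is a contradiction; hence L is not regular.

0^{p+k} # 1^p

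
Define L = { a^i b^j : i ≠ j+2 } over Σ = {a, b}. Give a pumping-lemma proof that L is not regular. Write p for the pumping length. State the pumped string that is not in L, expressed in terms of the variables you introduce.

Suppose for contradiction that L is regular, and let p be the pumping length.
Choose w = a^p b^{p+p!-2}. Since p ≠ (p+p!-2)+2 = p+p!, w ∈ L; and |w| ≥ p.
By the pumping lemma, w = xyz with |xy| ≤ p and |y| ≥ 1.
Because |xy| ≤ p and w begins with p copies of a, we have y = a^k with 1 ≤ k ≤ p.
Since 1 ≤ k ≤ p, k divides p!; set t = 1 + p!/k. Then xy^t z has p + (p!/k)·k = p + p! copies of a. Now the a-count is p+p! and (b-count)+2 = (p+p!-2)+2 = p+p!, so i ≠ j+2 fails. So xy^t z = a^{p+p!} b^{p+p!-2} ∉ L.
This contradicts the pumping lemma, so L is not regular.

a^{p+p!} b^{p+p!-2}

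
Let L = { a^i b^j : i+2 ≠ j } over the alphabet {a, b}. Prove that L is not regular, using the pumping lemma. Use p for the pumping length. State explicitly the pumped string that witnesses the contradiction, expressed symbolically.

a^{p+p!} b^{p+p!+2}

Assume L is regular; let p be its pumping constant.
Choose w = a^p b^{p+p!+2}. Since p ≠ (p+p!+2)-2 = p+p!, w ∈ L; and |w| ≥ p.
The pumping lemma gives a decomposition w = xyz where |xy| ≤ p and y is nonempty.
Because |xy| ≤ p and w begins with p copies of a, we have y = a^k with 1 ≤ k ≤ p.
Since 1 ≤ k ≤ p, k divides p!; set t = 1 + p!/k. Then xy^t z has p + (p!/k)·k = p + p! copies of a. Now the a-count is p+p! and (b-count)-2 = (p+p!+2)-2 = p+p!, so i+2 ≠ j fails. So xy^t z = a^{p+p!} b^{p+p!+2} ∉ L.
This is a contradiction; hence L is not regular.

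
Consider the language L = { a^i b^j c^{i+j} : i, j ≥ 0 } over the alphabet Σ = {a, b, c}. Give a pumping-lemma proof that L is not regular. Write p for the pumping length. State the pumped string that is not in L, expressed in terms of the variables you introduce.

a^{p+k} b^p c^{2p}

Toward a contradiction, assume L is regular with pumping length p.
Take w = a^p b^p c^{2p} ∈ L (with i=j=p, i+j=2p), |w| = 4p ≥ p.
The pumping lemma gives a decomposition w = xyz where |xy| ≤ p and y is nonempty.
The first p characters of w are a's, so xy (and hence y) consists only of a's. Write y = a^k, 1 ≤ k ≤ p.
Consider xy^2z = a^{p+k} b^p c^{2p}. Now the a- and b-counts sum to 2p+k, but the c-count is 2p ≠ 2p+k. So xy^2z ∉ L.
This contradicts the pumping lemma, so L is not regular.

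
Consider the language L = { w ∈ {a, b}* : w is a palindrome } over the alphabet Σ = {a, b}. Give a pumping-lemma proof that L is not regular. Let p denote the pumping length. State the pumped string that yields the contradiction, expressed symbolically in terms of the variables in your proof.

Suppose for contradiction that L is regular, and let p be the pumping length.
Take w = a^p b a^p, a palindrome of length 2p+1 ≥ p.
Write w = xyz as guaranteed by the lemma, with |xy| ≤ p and |y| ≥ 1.
Since the first p symbols of w are all a's and |xy| ≤ p, y lies entirely in the leading a-block: y = a^k for some k with 1 ≤ k ≤ p.
Pump with i = 2: xy^2z = a^{p+k} b a^p. Its reverse is a^p b a^{p+k}, which differs from xy^2z since k ≥ 1. So xy^2z is not a palindrome and xy^2z ∉ L.
This contradicts the pumping lemma, so L is not regular.

a^{p+k} b a^p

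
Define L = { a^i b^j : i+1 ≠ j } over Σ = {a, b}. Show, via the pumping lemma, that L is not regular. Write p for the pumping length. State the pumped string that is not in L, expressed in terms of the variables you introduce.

Assume L is regular; let p be its pumping constant.
Choose w = a^p b^{p+p!+1}. Since p ≠ (p+p!+1)-1 = p+p!, w ∈ L; and |w| ≥ p.
By the pumping lemma, w = xyz with |xy| ≤ p and |y| > 0.
Because |xy| ≤ p and w begins with p copies of a, we have y = a^k with 1 ≤ k ≤ p.
Since 1 ≤ k ≤ p, k divides p!; set t = 1 + p!/k. Then xy^t z has p + (p!/k)·k = p + p! copies of a. Now the a-count is p+p! and (b-count)-1 = (p+p!+1)-1 = p+p!, so i+1 ≠ j fails. So xy^t z = a^{p+p!} b^{p+p!+1} ∉ L.
This is a contradiction; hence L is not regular.

a^{p+p!} b^{p+p!+1}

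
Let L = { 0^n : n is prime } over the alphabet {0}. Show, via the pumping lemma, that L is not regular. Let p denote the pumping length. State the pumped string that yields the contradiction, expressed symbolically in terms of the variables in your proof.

Assume L is regular; let p be its pumping constant.
Let q be a prime with q ≥ p+2 (infinitely many primes exist), and take w = 0^q ∈ L with |w| = q ≥ p.
Write w = xyz as guaranteed by the lemma, with |xy| ≤ p and y is nonempty.
Then y = 0^k for some k with 1 ≤ k ≤ p.
Since 1 ≤ k ≤ p, |xz| = q-k. Pump with i = q+1: |xy^{q+1}z| = (q-k)+(q+1)k = q+qk = q(1+k), which is composite (both factors ≥ 2). So xy^{q+1}z = 0^{q(1+k)} ∉ L.
This is a contradiction; hence L is not regular.

0^{q(1+k)}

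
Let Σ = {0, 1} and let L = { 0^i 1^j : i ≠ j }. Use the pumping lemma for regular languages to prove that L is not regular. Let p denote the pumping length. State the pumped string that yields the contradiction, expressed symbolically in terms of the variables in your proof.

Suppose for contradiction that L is regular, and let p be the pumping length.
Choose w = 0^p 1^{p+p!}. Since p ≠ p+p!, w ∈ L; and |w| ≥ p.
The pumping lemma gives a decomposition w = xyz where |xy| ≤ p and |y| > 0.
Since the first p symbols of w are all 0's and |xy| ≤ p, y lies entirely in the leading 0-block: y = 0^k for some k with 1 ≤ k ≤ p.
Since 1 ≤ k ≤ p, k divides p!; set t = 1 + p!/k. Then xy^t z has p + (p!/k)·k = p + p! copies of 0. Now the 0-count equals the 1-count, so i ≠ j fails. So xy^t z = 0^{p+p!} 1^{p+p!} ∉ L.
This is a contradiction; hence L is not regular.

0^{p+p!} 1^{p+p!}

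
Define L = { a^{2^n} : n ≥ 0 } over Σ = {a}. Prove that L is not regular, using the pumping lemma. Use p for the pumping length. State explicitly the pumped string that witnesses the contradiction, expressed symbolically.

a^{2^p+k}

Toward a contradiction, assume L is regular with pumping length p.
Take w = a^{2^p} ∈ L with |w| = 2^p ≥ p.
By the pumping lemma, w = xyz with |xy| ≤ p and |y| ≥ 1.
Then y = a^k for some k with 1 ≤ k ≤ p.
Pump with i = 2: xy^2z = a^{2^p+k}. Since 1 ≤ k ≤ p < 2^p, we have 2^p < 2^p+k < 2^{p+1}, so 2^p+k is not a power of 2. So xy^2z ∉ L.
Contradiction. Therefore L is not regular.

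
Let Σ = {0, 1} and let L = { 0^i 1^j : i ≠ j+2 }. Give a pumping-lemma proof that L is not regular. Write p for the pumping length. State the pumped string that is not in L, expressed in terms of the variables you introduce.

Assume L is regular. Let p be the pumping length given by the pumping lemma.
Choose w = 0^p 1^{p+p!-2}. Since p ≠ (p+p!-2)+2 = p+p!, w ∈ L; and |w| ≥ p.
The pumping lemma gives a decomposition w = xyz where |xy| ≤ p and y is nonempty.
Because |xy| ≤ p and w begins with p copies of 0, we have y = 0^k with 1 ≤ k ≤ p.
Since 1 ≤ k ≤ p, k divides p!; set t = 1 + p!/k. Then xy^t z has p + (p!/k)·k = p + p! copies of 0. Now the 0-count is p+p! and (1-count)+2 = (p+p!-2)+2 = p+p!, so i ≠ j+2 fails. So xy^t z = 0^{p+p!} 1^{p+p!-2} ∉ L.
Contradiction. Therefore L is not regular.

0^{p+p!} 1^{p+p!-2}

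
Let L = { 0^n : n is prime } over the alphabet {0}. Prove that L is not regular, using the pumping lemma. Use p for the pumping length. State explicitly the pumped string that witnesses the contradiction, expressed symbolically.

0^{q(1+k)}

Assume L is regular; let p be its pumping constant.
Let q be a prime with q ≥ p+2 (infinitely many primes exist), and take w = 0^q ∈ L with |w| = q ≥ p.
By the pumping lemma, w = xyz with |xy| ≤ p and |y| > 0.
Then y = 0^k for some k with 1 ≤ k ≤ p.
Since 1 ≤ k ≤ p, |xz| = q-k. Pump with i = q+1: |xy^{q+1}z| = (q-k)+(q+1)k = q+qk = q(1+k), which is composite (both factors ≥ 2). So xy^{q+1}z = 0^{q(1+k)} ∉ L.
This contradicts the pumping lemma, so L is not regular.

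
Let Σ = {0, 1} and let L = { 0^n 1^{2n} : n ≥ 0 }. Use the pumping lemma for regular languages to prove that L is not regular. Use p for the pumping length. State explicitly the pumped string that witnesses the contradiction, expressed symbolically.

0^{p+k} 1^{2p}

Assume L is regular; let p be its pumping constant.
Let w = 0^p 1^{2p} ∈ L; note |w| = 3p ≥ p.
By the pumping lemma, w = xyz with |xy| ≤ p and |y| > 0.
The first p characters of w are 0's, so xy (and hence y) consists only of 0's. Write y = 0^k, 1 ≤ k ≤ p.
Pump with i = 2: xy^2z = 0^{p+k} 1^{2p}. For this to lie in L we would need 2p = 2(p+k), which forces k = 0. But k ≥ 1, so xy^2z ∉ L.
This contradicts the pumping lemma, so L is not regular.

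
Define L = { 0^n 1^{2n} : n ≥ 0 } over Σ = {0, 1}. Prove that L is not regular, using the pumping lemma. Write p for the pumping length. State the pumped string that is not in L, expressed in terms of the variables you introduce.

Assume L is regular. Let p be the pumping length given by the pumping lemma.
Take w = 0^p 1^{2p}. Then w ∈ L and |w| = 3p ≥ p.
By the pumping lemma, w = xyz with |xy| ≤ p and |y| > 0.
Because |xy| ≤ p and w begins with p copies of 0, we have y = 0^k with 1 ≤ k ≤ p.
Pump with i = 2: xy^2z = 0^{p+k} 1^{2p}. For this to lie in L we would need 2p = 2(p+k), which forces k = 0. But k ≥ 1, so xy^2z ∉ L.
This contradicts the pumping lemma, so L is not regular.

0^{p+k} 1^{2p}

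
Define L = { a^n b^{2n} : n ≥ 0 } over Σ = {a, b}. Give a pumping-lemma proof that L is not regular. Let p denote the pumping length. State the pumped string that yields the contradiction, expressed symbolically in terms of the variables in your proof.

a^{p+k} b^{2p}

Assume L is regular; let p be its pumping constant.
Take w = a^p b^{2p}. Then w ∈ L and |w| = 3p ≥ p.
Write w = xyz as guaranteed by the lemma, with |xy| ≤ p and y is nonempty.
Because |xy| ≤ p and w begins with p copies of a, we have y = a^k with 1 ≤ k ≤ p.
Pump with i = 2: xy^2z = a^{p+k} b^{2p}. For this to lie in L we would need 2p = 2(p+k), which forces k = 0. But k ≥ 1, so xy^2z ∉ L.
This contradicts the pumping lemma, so L is not regular.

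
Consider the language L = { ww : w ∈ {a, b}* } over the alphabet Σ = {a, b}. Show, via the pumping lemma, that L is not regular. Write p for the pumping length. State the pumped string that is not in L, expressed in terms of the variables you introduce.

Assume L is regular. Let p be the pumping length given by the pumping lemma.
Take w = a^p b^p a^p b^p = uu where u = a^pb^p; then w ∈ L and |w| = 4p ≥ p.
The pumping lemma gives a decomposition w = xyz where |xy| ≤ p and |y| > 0.
The first p characters of w are a's, so xy (and hence y) consists only of a's. Write y = a^k, 1 ≤ k ≤ p.
Pump with i = 2: xy^2z = a^{p+k} b^p a^p b^p, of length 4p+k. Suppose this equals vv. The string starts with a and ends with b, so v does too; thus the boundary between the two copies of v is a b→a transition. There is exactly one such transition, at position 2p+k, so |v| = 2p+k and |vv| = 4p+2k ≠ 4p+k since k ≥ 1. So xy^2z ∉ L.
Contradiction. Therefore L is not regular.

a^{p+k} b^p a^p b^p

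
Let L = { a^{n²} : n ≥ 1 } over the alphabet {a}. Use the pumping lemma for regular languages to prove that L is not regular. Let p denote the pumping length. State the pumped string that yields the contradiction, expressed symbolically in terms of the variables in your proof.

a^{p²+k}

Assume L is regular; let p be its pumping constant.
Take w = a^{p²} ∈ L with |w| = p² ≥ p.
The pumping lemma gives a decomposition w = xyz where |xy| ≤ p and |y| > 0.
Then y = a^k for some k with 1 ≤ k ≤ p.
Pump with i = 2: xy^2z = a^{p²+k}. Since 1 ≤ k ≤ p, p² < p²+k ≤ p²+p < (p+1)², so p²+k lies strictly between consecutive squares and is not a perfect square. So xy^2z ∉ L.
This contradicts the pumping lemma, so L is not regular.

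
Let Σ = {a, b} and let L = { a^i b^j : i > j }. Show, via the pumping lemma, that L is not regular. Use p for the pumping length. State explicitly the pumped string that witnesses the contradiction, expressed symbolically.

a^{p+1-k} b^p

Assume L is regular. Let p be the pumping length given by the pumping lemma.
Choose w = a^{p+1} b^p ∈ L, with |w| = 2p+1 ≥ p.
By the pumping lemma, w = xyz with |xy| ≤ p and |y| ≥ 1.
Because |xy| ≤ p and w begins with p copies of a, we have y = a^k with 1 ≤ k ≤ p.
Consider xy^0z = xz = a^{p+1-k} b^p. Since k ≥ 1, the a-count p+1-k is at most p, so i > j fails; thus xz ∉ L.
This is a contradiction; hence L is not regular.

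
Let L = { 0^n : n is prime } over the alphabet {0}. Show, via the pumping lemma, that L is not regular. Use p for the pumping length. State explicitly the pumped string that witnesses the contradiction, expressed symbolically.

0^{q(1+k)}

Assume L is regular; let p be its pumping constant.
Let q be a prime with q ≥ p+2 (infinitely many primes exist), and take w = 0^q ∈ L with |w| = q ≥ p.
Write w = xyz as guaranteed by the lemma, with |xy| ≤ p and |y| > 0.
Then y = 0^k for some k with 1 ≤ k ≤ p.
Since 1 ≤ k ≤ p, |xz| = q-k. Pump with i = q+1: |xy^{q+1}z| = (q-k)+(q+1)k = q+qk = q(1+k), which is composite (both factors ≥ 2). So xy^{q+1}z = 0^{q(1+k)} ∉ L.
This is a contradiction; hence L is not regular.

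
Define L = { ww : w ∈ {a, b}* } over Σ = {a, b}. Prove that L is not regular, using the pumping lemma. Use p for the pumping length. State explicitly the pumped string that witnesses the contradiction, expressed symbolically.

Assume L is regular. Let p be the pumping length given by the pumping lemma.
Take w = a^p b^p a^p b^p = uu where u = a^pb^p; then w ∈ L and |w| = 4p ≥ p.
By the pumping lemma, w = xyz with |xy| ≤ p and y is nonempty.
Since the first p symbols of w are all a's and |xy| ≤ p, y lies entirely in the leading a-block: y = a^k for some k with 1 ≤ k ≤ p.
Pump with i = 2: xy^2z = a^{p+k} b^p a^p b^p, of length 4p+k. Suppose this equals vv. The string starts with a and ends with b, so v does too; thus the boundary between the two copies of v is a b→a transition. There is exactly one such transition, at position 2p+k, so |v| = 2p+k and |vv| = 4p+2k ≠ 4p+k since k ≥ 1. So xy^2z ∉ L.
This is a contradiction; hence L is not regular.

a^{p+k} b^p a^p b^p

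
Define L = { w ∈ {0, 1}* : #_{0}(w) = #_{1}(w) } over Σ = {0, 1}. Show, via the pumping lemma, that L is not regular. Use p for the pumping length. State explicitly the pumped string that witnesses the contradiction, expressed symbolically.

Assume L is regular. Let p be the pumping length given by the pumping lemma.
Choose w = 0^p 1^p ∈ L with |w| = 2p ≥ p.
By the pumping lemma, w = xyz with |xy| ≤ p and |y| ≥ 1.
Because |xy| ≤ p and w begins with p copies of 0, we have y = 0^k with 1 ≤ k ≤ p.
Pump with i = 2: xy^2z = 0^{p+k} 1^p has p+k occurrences of 0 but only p of 1. Since k ≥ 1 the counts differ, so xy^2z ∉ L.
This is a contradiction; hence L is not regular.

0^{p+k} 1^p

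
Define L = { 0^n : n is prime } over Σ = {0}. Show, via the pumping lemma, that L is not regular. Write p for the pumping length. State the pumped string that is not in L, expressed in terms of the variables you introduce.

0^{q(1+k)}

Toward a contradiction, assume L is regular with pumping length p.
Let q be a prime with q ≥ p+2 (infinitely many primes exist), and take w = 0^q ∈ L with |w| = q ≥ p.
By the pumping lemma, w = xyz with |xy| ≤ p and |y| ≥ 1.
Then y = 0^k for some k with 1 ≤ k ≤ p.
Since 1 ≤ k ≤ p, |xz| = q-k. Pump with i = q+1: |xy^{q+1}z| = (q-k)+(q+1)k = q+qk = q(1+k), which is composite (both factors ≥ 2). So xy^{q+1}z = 0^{q(1+k)} ∉ L.
This contradicts the pumping lemma, so L is not regular.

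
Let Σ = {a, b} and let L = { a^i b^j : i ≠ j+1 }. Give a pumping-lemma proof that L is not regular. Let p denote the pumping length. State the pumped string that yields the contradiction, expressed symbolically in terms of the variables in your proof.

Suppose for contradiction that L is regular, and let p be the pumping length.
Choose w = a^p b^{p+p!-1}. Since p ≠ (p+p!-1)+1 = p+p!, w ∈ L; and |w| ≥ p.
By the pumping lemma, w = xyz with |xy| ≤ p and y is nonempty.
The first p characters of w are a's, so xy (and hence y) consists only of a's. Write y = a^k, 1 ≤ k ≤ p.
Since 1 ≤ k ≤ p, k divides p!; set t = 1 + p!/k. Then xy^t z has p + (p!/k)·k = p + p! copies of a. Now the a-count is p+p! and (b-count)+1 = (p+p!-1)+1 = p+p!, so i ≠ j+1 fails. So xy^t z = a^{p+p!} b^{p+p!-1} ∉ L.
Contradiction. Therefore L is not regular.

a^{p+p!} b^{p+p!-1}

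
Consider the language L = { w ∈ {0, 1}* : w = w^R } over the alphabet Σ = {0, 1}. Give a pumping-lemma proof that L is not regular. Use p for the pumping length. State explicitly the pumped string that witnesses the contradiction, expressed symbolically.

0^{p+k} 1 0^p

Assume L is regular. Let p be the pumping length given by the pumping lemma.
Take w = 0^p 1 0^p, a palindrome of length 2p+1 ≥ p.
The pumping lemma gives a decomposition w = xyz where |xy| ≤ p and |y| > 0.
The first p characters of w are 0's, so xy (and hence y) consists only of 0's. Write y = 0^k, 1 ≤ k ≤ p.
Pump with i = 2: xy^2z = 0^{p+k} 1 0^p. Its reverse is 0^p 1 0^{p+k}, which differs from xy^2z since k ≥ 1. So xy^2z is not a palindrome and xy^2z ∉ L.
Contradiction. Therefore L is not regular.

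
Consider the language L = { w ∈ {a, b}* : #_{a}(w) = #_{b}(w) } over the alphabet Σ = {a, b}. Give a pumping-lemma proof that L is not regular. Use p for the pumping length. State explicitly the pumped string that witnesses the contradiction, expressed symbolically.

Assume L is regular. Let p be the pumping length given by the pumping lemma.
Choose w = a^p b^p ∈ L with |w| = 2p ≥ p.
The pumping lemma gives a decomposition w = xyz where |xy| ≤ p and |y| > 0.
The first p characters of w are a's, so xy (and hence y) consists only of a's. Write y = a^k, 1 ≤ k ≤ p.
Pump with i = 2: xy^2z = a^{p+k} b^p has p+k occurrences of a but only p of b. Since k ≥ 1 the counts differ, so xy^2z ∉ L.
Contradiction. Therefore L is not regular.

a^{p+k} b^p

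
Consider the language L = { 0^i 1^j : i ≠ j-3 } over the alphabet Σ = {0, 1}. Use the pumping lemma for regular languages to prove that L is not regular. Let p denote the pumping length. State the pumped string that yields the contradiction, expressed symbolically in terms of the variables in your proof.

Assume L is regular; let p be its pumping constant.
Choose w = 0^p 1^{p+p!+3}. Since p ≠ (p+p!+3)-3 = p+p!, w ∈ L; and |w| ≥ p.
Write w = xyz as guaranteed by the lemma, with |xy| ≤ p and |y| ≥ 1.
The first p characters of w are 0's, so xy (and hence y) consists only of 0's. Write y = 0^k, 1 ≤ k ≤ p.
Since 1 ≤ k ≤ p, k divides p!; set t = 1 + p!/k. Then xy^t z has p + (p!/k)·k = p + p! copies of 0. Now the 0-count is p+p! and (1-count)-3 = (p+p!+3)-3 = p+p!, so i ≠ j-3 fails. So xy^t z = 0^{p+p!} 1^{p+p!+3} ∉ L.
This is a contradiction; hence L is not regular.

0^{p+p!} 1^{p+p!+3}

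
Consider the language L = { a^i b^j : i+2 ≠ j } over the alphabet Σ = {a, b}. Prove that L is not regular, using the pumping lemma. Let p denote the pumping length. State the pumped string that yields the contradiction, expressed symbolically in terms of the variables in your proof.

Suppose for contradiction that L is regular, and let p be the pumping length.
Choose w = a^p b^{p+p!+2}. Since p ≠ (p+p!+2)-2 = p+p!, w ∈ L; and |w| ≥ p.
Write w = xyz as guaranteed by the lemma, with |xy| ≤ p and y is nonempty.
Since the first p symbols of w are all a's and |xy| ≤ p, y lies entirely in the leading a-block: y = a^k for some k with 1 ≤ k ≤ p.
Since 1 ≤ k ≤ p, k divides p!; set t = 1 + p!/k. Then xy^t z has p + (p!/k)·k = p + p! copies of a. Now the a-count is p+p! and (b-count)-2 = (p+p!+2)-2 = p+p!, so i+2 ≠ j fails. So xy^t z = a^{p+p!} b^{p+p!+2} ∉ L.
This contradicts the pumping lemma, so L is not regular.

a^{p+p!} b^{p+p!+2}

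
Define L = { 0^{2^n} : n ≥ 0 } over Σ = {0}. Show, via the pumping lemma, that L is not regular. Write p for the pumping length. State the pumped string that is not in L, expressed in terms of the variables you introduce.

Assume L is regular. Let p be the pumping length given by the pumping lemma.
Take w = 0^{2^p} ∈ L with |w| = 2^p ≥ p.
The pumping lemma gives a decomposition w = xyz where |xy| ≤ p and y is nonempty.
Then y = 0^k for some k with 1 ≤ k ≤ p.
Pump with i = 2: xy^2z = 0^{2^p+k}. Since 1 ≤ k ≤ p < 2^p, we have 2^p < 2^p+k < 2^{p+1}, so 2^p+k is not a power of 2. So xy^2z ∉ L.
This is a contradiction; hence L is not regular.

0^{2^p+k}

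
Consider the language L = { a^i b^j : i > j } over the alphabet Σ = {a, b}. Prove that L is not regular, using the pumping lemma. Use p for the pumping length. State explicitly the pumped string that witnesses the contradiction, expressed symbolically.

Suppose for contradiction that L is regular, and let p be the pumping length.
Choose w = a^{p+1} b^p ∈ L, with |w| = 2p+1 ≥ p.
By the pumping lemma, w = xyz with |xy| ≤ p and y is nonempty.
Because |xy| ≤ p and w begins with p copies of a, we have y = a^k with 1 ≤ k ≤ p.
Consider xy^0z = xz = a^{p+1-k} b^p. Since k ≥ 1, the a-count p+1-k is at most p, so i > j fails; thus xz ∉ L.
This is a contradiction; hence L is not regular.

a^{p+1-k} b^p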